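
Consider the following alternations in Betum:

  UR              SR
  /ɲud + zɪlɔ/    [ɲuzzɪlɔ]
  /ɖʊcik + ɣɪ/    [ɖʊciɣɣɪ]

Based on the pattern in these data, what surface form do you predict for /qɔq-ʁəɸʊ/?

[qɔʁʁəɸʊ]

The data show regressive total assimilation (/d/ → [z] before /z/; /k/ → [ɣ] before /ɣ/): in every case the target segment becomes identical to its following neighbour, copying more than a single feature.
/q/ is the segment targeted by the rule; it sits immediately before /ʁ/, so it assimilates completely and surfaces as [ʁ].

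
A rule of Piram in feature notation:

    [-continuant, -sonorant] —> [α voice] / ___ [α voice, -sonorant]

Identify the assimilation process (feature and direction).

The shared variable α links the value of [voice] on the target to the same value on the neighbouring segment, so voicing is the feature that assimilates.
The conditioning segment sits to the right of the focus bar, meaning the trigger follows the segment that changes — regressive assimilation.

regressive voicing assimilation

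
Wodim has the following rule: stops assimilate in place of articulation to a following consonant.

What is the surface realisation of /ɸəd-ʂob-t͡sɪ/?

The rule targets /d/ (voiced alveolar stop), which sits before the trigger /ʂ/ (retroflex).
The voiced retroflex stop is [ɖ], so /d/ → [ɖ].
At the second juncture, /b/ likewise becomes [d] adjacent to /t͡s/.

[ɸəɖʂodt͡sɪ]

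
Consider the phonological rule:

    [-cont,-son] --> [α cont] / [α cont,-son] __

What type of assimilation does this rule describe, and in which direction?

The shared variable α links the value of [cont] on the target to that of the neighbouring obstruent. [cont] distinguishes stops from fricatives — a manner-of-articulation feature — so this is manner assimilation.
Since the environment is written before the underscore, the trigger precedes the target; the direction is progressive.

progressive manner assimilation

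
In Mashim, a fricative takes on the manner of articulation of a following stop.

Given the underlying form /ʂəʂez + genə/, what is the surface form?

/z/ is a voiced alveolar fricative. The following trigger /g/ is a stop, so /z/ must become a stop as well.
A voiced alveolar stop is [d], so the surface segment is [d].

[ʂəʂedgenə]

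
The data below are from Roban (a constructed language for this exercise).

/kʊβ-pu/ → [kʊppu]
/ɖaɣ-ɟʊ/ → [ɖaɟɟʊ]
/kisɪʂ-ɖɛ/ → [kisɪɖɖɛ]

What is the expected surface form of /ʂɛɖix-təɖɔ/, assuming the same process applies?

The data show regressive total assimilation (/β/ → [p] before /p/; /ɣ/ → [ɟ] before /ɟ/; /ʂ/ → [ɖ] before /ɖ/): in every case the target segment becomes identical to its following neighbour, copying more than a single feature.
/x/ is the segment targeted by the rule; it sits immediately before /t/, so it assimilates completely and surfaces as [t].

[ʂɛɖittəɖɔ]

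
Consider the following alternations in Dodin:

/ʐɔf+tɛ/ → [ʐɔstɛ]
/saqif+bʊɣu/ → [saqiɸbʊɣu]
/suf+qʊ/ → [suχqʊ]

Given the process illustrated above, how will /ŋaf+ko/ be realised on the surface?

The data show regressive place assimilation: /f/ → [s] before /t/; /f/ → [ɸ] before /b/; /f/ → [χ] before /q/. In each pair only place changes, matching the following consonant, while manner and voice stay constant.
The rule targets /f/ (voiceless labiodental fricative), which sits before the trigger /k/ (velar).
A voiceless velar fricative is [x], so the surface segment is [x].

[ŋaxko]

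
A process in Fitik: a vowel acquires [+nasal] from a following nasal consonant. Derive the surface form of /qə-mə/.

/ə/ sits next to the nasal /m/ and is therefore nasalised to [ə̃].

[qə̃mə]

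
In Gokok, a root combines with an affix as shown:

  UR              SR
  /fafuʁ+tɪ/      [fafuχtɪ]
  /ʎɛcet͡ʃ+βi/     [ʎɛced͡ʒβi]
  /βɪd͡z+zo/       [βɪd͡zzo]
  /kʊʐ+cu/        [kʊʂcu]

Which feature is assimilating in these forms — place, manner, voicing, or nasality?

Comparing underlying and surface forms, /ʁ/ → [χ] is the alternation; the neighbouring /t/ is constant.
/ʁ/ is voiced while /t/ is voiceless; the output [χ] is voiceless, matching the trigger — so the feature that spreads is voicing.
Checking the remaining alternations: /t͡ʃ/ → [d͡ʒ] before /β/ (voiceless → voiced, matching voiced); /ʐ/ → [ʂ] before /c/ (voiced → voiceless, matching voiceless) — only voicing changes, and always toward the following segment.
No alternation appears in [βɪd͡zzo]: there the adjacent consonants already agree in voicing (/d͡z/ and /z/ are both voiced), so this form is consistent with the same rule.

voicing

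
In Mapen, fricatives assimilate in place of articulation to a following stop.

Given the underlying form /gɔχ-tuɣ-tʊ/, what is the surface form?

/χ/ is a voiceless uvular fricative. The following trigger /t/ is alveolar, so /χ/ must become alveolar as well.
Changing only its place to alveolar gives [s] — the voiceless alveolar fricative.
The same rule applies at the second boundary: /ɣ/ → [z] next to /t/.

[gɔstuztʊ]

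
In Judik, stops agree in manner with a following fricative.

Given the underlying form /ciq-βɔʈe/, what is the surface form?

The rule targets /q/ (voiceless uvular stop), which sits before the trigger /β/ (fricative).
A voiceless uvular fricative is [χ], so the surface segment is [χ].

[ciχβɔʈe]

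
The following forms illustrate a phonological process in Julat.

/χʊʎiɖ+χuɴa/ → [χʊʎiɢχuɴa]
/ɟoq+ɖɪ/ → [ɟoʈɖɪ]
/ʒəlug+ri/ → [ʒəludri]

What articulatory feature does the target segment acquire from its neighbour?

place

Comparing underlying and surface forms, /ɖ/ → [ɢ] is the alternation; the neighbouring /χ/ is constant.
The change retroflex → uvular matches the place of the following /χ/, identifying this as place assimilation.
Checking the remaining alternations: /q/ → [ʈ] before /ɖ/ (uvular → retroflex, matching retroflex); /g/ → [d] before /r/ (velar → alveolar, matching alveolar) — only place changes, and always toward the following segment.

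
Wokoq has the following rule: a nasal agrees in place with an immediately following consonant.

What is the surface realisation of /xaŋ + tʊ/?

[xantʊ]

The rule targets /ŋ/ (voiced velar nasal), which sits before the trigger /t/ (alveolar).
A voiced alveolar nasal is [n], so the surface segment is [n].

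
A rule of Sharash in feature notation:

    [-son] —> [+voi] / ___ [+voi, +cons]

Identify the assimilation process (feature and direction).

The structural change is [+voi], and the conditioning segment [+voi, +cons] (a voiced consonant) is itself voiced, so the target comes to share the voicing of its neighbour — voicing assimilation.
Since the environment is written after the underscore, the trigger follows the target; the direction is regressive.

regressive voicing assimilation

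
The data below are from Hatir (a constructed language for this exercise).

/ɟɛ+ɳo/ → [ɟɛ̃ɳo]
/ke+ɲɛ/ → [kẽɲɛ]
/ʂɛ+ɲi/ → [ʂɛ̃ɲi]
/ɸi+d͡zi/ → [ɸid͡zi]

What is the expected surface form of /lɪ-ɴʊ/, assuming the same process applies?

[lɪ̃ɴʊ]

The data show regressive nasality assimilation (vowel nasalisation): /ɛ/ → [ɛ̃] before /ɳ/; /e/ → [ẽ] before /ɲ/; /ɛ/ → [ɛ̃] before /ɲ/ — a vowel is nasalised by an immediately following nasal consonant.
No change occurs in [ɸid͡zi] because the vowel at the boundary is adjacent to an oral consonant, not a nasal (/i/ next to /d͡z/).
/ɪ/ sits next to the nasal /ɴ/ and is therefore nasalised to [ɪ̃].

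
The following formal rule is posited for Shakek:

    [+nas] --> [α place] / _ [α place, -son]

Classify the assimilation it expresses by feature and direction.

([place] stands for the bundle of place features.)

regressive place assimilation

The shared variable α links the value of the place features (abbreviated [place]) on the target to the same value on the neighbouring segment, so place is the feature that assimilates.
The conditioning segment sits to the right of the focus bar, meaning the trigger follows the segment that changes — regressive assimilation.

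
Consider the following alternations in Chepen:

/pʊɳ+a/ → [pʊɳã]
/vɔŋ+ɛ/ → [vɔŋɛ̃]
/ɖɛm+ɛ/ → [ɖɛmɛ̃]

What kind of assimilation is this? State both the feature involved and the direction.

The vowel /a/ surfaces as nasalised [ã] next to the preceding nasal /ɳ/ — it has acquired the [+nasal] feature of its neighbour.
The other forms show the same pattern: /ɛ/ → [ɛ̃] after /ŋ/; /ɛ/ → [ɛ̃] after /m/ — each time a vowel is nasalised next to a preceding nasal.
Because the conditioning nasal is to the left of the vowel that changes, the process is progressive (perseverative).

progressive nasality assimilation (vowel nasalisation)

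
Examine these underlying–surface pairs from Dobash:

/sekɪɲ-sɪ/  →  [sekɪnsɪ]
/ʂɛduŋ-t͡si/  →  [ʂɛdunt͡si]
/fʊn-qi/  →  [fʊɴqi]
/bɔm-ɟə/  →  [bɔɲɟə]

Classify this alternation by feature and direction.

regressive place assimilation

Underlying /ɲ/ is realised as [n] next to /s/; /s/ itself does not change.
The change palatal → alveolar matches the place of the following /s/, identifying this as place assimilation.
Manner and voice are unchanged, so the assimilation is partial, not total.
The same holds elsewhere in the data: /ŋ/ → [n] before /t͡s/ (velar → alveolar, matching alveolar); /n/ → [ɴ] before /q/ (alveolar → uvular, matching uvular); /m/ → [ɲ] before /ɟ/ (bilabial → palatal, matching palatal) — only place changes, and always toward the following segment.
The trigger is the following segment, so the direction is regressive (anticipatory).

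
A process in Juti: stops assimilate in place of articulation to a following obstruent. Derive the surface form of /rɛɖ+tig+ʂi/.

/ɖ/ is a voiced retroflex stop. The following trigger /t/ is alveolar, so /ɖ/ must become alveolar as well.
Changing only its place to alveolar gives [d] — the voiced alveolar stop.
At the second juncture, /g/ likewise becomes [ɖ] adjacent to /ʂ/.

[rɛdtiɖʂi]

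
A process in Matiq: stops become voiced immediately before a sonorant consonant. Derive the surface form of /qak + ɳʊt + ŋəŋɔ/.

The rule targets /k/ (voiceless velar stop), which sits before the trigger /ɳ/ (voiced).
A voiced velar stop is [g], so the surface segment is [g].
At the second juncture, /t/ likewise becomes [d] adjacent to /ŋ/.

[qagɳʊdŋəŋɔ]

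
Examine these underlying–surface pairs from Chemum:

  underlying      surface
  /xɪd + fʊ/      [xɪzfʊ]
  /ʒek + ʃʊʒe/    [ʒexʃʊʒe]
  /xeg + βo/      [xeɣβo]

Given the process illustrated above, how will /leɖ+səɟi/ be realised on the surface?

[leʐsəɟi]

The data show regressive manner assimilation: /d/ → [z] before /f/; /k/ → [x] before /ʃ/; /g/ → [ɣ] before /β/. In each pair only manner changes, matching the following consonant, while place and voice stay constant.
The rule targets /ɖ/ (voiced retroflex stop), which sits before the trigger /s/ (fricative).
A voiced retroflex fricative is [ʐ], so the surface segment is [ʐ].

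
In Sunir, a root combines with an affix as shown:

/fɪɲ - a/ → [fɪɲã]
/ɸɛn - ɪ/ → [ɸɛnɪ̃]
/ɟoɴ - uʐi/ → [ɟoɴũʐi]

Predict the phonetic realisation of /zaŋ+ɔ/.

The data show progressive nasality assimilation (vowel nasalisation): /a/ → [ã] after /ɲ/; /ɪ/ → [ɪ̃] after /n/; /u/ → [ũ] after /ɴ/ — a vowel is nasalised by an immediately preceding nasal consonant.
The vowel /ɔ/ is adjacent to the preceding nasal /ŋ/, so it acquires [+nasal] and surfaces as [ɔ̃].

[zaŋɔ̃]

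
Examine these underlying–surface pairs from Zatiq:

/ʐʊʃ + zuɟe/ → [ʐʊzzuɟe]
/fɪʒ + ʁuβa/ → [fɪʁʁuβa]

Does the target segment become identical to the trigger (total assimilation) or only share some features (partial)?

total assimilation

Underlying /ʃ/ is realised as [z] next to /z/; /z/ itself does not change.
The output [z] is identical to the trigger /z/ — every feature (place, manner, voicing) has been copied — so this is total assimilation.
The remaining alternation confirms this: /ʒ/ → [ʁ] before /ʁ/ — in each case the output is a copy of the following consonant.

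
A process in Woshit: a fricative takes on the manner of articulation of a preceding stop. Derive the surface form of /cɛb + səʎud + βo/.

/s/ is a voiceless alveolar fricative. The preceding trigger /b/ is a stop, so /s/ must become a stop as well.
The voiceless alveolar stop is [t], so /s/ → [t].
At the second juncture, /β/ likewise becomes [b] adjacent to /d/.

[cɛbtəʎudbo]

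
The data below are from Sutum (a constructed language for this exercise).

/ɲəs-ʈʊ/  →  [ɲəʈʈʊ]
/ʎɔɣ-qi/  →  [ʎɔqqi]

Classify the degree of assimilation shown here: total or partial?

total assimilation

Comparing underlying and surface forms, /s/ → [ʈ] is the alternation; the neighbouring /ʈ/ is constant.
The output [ʈ] is identical to the trigger /ʈ/ — every feature (place, manner, voicing) has been copied — so this is total assimilation.
The other form behaves the same way: /ɣ/ → [q] before /q/ — in each case the output is a copy of the following consonant.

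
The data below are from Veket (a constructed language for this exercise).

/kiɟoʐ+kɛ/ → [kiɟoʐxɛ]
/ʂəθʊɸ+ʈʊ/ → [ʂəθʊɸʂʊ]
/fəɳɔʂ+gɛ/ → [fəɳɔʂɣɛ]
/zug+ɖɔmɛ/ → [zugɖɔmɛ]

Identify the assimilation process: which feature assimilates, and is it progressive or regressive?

Comparing underlying and surface forms, /k/ → [x] is the alternation; the neighbouring /ʐ/ is constant.
/k/ is a stop while /ʐ/ is a fricative; the output [x] is a fricative, matching the trigger — so the feature that spreads is manner.
Place and voice are unchanged, so the assimilation is partial, not total.
The same holds elsewhere in the data: /ʈ/ → [ʂ] after /ɸ/ (stop → fricative, matching a fricative); /g/ → [ɣ] after /ʂ/ (stop → fricative, matching a fricative) — only manner changes, and always toward the preceding segment.
Nothing changes in [zugɖɔmɛ]: there the adjacent consonants already agree in manner (/ɖ/ and /g/ are both stops), so this form is consistent with the same rule.
Since the segment that changes follows the conditioning segment, the assimilation is progressive.

progressive manner assimilation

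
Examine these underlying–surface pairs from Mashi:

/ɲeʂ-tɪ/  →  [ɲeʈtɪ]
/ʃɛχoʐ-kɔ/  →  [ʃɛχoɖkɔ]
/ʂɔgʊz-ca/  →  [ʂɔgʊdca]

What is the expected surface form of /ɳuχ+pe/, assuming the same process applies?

The data show regressive manner assimilation: /ʂ/ → [ʈ] before /t/; /ʐ/ → [ɖ] before /k/; /z/ → [d] before /c/. In each pair only manner changes, matching the following consonant, while place and voice stay constant.
The rule targets /χ/ (voiceless uvular fricative), which sits before the trigger /p/ (stop).
The voiceless uvular stop is [q], so /χ/ → [q].

[ɳuqpe]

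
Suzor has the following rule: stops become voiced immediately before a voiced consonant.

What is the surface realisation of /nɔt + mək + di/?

/t/ is a voiceless alveolar stop. The following trigger /m/ is voiced, so /t/ must become voiced as well.
A voiced alveolar stop is [d], so the surface segment is [d].
At the second juncture, /k/ likewise becomes [g] adjacent to /d/.

[nɔdməgdi]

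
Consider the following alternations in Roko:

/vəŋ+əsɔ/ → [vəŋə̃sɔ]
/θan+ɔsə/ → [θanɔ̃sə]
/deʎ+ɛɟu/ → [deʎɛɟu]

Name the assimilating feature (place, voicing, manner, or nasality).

nasality

The vowel /ə/ surfaces as nasalised [ə̃] next to the preceding nasal /ŋ/ — it has acquired the [+nasal] feature of its neighbour.
The other form shows the same pattern: /ɔ/ → [ɔ̃] after /n/ — each time a vowel is nasalised next to a preceding nasal.
No change occurs in [deʎɛɟu] because the vowel at the boundary is adjacent to an oral consonant, not a nasal (/ɛ/ next to /ʎ/).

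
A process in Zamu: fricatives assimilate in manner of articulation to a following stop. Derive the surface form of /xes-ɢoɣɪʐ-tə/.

[xetɢoɣɪɖtə]

The rule targets /s/ (voiceless alveolar fricative), which sits before the trigger /ɢ/ (stop).
A voiceless alveolar stop is [t], so the surface segment is [t].
The same rule applies at the second boundary: /ʐ/ → [ɖ] next to /t/.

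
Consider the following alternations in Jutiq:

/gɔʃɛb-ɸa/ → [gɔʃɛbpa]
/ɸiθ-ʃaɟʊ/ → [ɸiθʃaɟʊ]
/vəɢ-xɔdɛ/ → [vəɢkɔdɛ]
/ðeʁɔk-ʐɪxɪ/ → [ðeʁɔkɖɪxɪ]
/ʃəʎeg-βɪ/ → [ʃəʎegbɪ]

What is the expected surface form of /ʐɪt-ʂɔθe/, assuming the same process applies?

The data show progressive manner assimilation: /ɸ/ → [p] after /b/; /x/ → [k] after /ɢ/; /ʐ/ → [ɖ] after /k/; /β/ → [b] after /g/. In each pair only manner changes, matching the preceding consonant, while place and voice stay constant.
Nothing changes in [ɸiθʃaɟʊ]: there the adjacent consonants already agree in manner (/ʃ/ and /θ/ are both fricatives), so this form is consistent with the same rule.
/ʂ/ is a voiceless retroflex fricative. The preceding trigger /t/ is a stop, so /ʂ/ must become a stop as well.
A voiceless retroflex stop is [ʈ], so the surface segment is [ʈ].

[ʐɪtʈɔθe]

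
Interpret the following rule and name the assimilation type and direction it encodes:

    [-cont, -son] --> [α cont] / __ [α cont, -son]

The rule copies [cont] (continuancy) from the environment onto the target stops; since [±cont] encodes the stop/fricative manner contrast, the assimilating dimension is manner.
Since the environment is written after the underscore, the trigger follows the target; the direction is regressive.

regressive manner assimilation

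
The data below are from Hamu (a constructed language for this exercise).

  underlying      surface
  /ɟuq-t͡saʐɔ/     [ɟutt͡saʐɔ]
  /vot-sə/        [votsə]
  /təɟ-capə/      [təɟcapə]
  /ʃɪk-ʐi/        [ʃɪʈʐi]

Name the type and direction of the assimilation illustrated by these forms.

regressive place assimilation

Underlying /q/ is realised as [t] next to /t͡s/; /t͡s/ itself does not change.
The change uvular → alveolar matches the place of the following /t͡s/, identifying this as place assimilation.
Manner and voice are unchanged, so the assimilation is partial, not total.
The other alternating form patterns the same way: /k/ → [ʈ] before /ʐ/ (velar → retroflex, matching retroflex) — only place changes, and always toward the following segment.
Nothing changes in [votsə], [təɟcapə]: there the adjacent consonants already agree in place (/t/ and /s/ are both alveolar; /ɟ/ and /c/ are both palatal), so these forms are consistent with the same rule.
Since the segment that changes precedes the conditioning segment, the assimilation is regressive.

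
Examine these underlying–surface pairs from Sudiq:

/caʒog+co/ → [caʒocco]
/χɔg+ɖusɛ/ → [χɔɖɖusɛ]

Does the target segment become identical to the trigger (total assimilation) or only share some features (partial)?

total assimilation

Comparing underlying and surface forms, /g/ → [c] is the alternation; the neighbouring /c/ is constant.
The output [c] is identical to the trigger /c/ — every feature (place, manner, voicing) has been copied — so this is total assimilation.
The remaining alternation confirms this: /g/ → [ɖ] before /ɖ/ — in each case the output is a copy of the following consonant.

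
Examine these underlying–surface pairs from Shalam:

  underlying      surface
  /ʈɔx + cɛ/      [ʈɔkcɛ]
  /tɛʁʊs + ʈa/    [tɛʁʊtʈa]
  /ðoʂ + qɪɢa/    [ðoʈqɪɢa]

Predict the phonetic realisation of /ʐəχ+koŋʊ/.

The data show regressive manner assimilation: /x/ → [k] before /c/; /s/ → [t] before /ʈ/; /ʂ/ → [ʈ] before /q/. In each pair only manner changes, matching the following consonant, while place and voice stay constant.
/χ/ is a voiceless uvular fricative. The following trigger /k/ is a stop, so /χ/ must become a stop as well.
A voiceless uvular stop is [q], so the surface segment is [q].

[ʐəqkoŋʊ]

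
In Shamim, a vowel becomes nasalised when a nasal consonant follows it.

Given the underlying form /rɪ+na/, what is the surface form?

[rɪ̃na]

The vowel /ɪ/ is adjacent to the following nasal /n/, so it acquires [+nasal] and surfaces as [ɪ̃].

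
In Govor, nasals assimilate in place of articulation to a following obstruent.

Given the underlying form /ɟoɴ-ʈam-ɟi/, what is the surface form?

/ɴ/ is a voiced uvular nasal. The following trigger /ʈ/ is retroflex, so /ɴ/ must become retroflex as well.
The voiced retroflex nasal is [ɳ], so /ɴ/ → [ɳ].
At the second juncture, /m/ likewise becomes [ɲ] adjacent to /ɟ/.

[ɟoɳʈaɲɟi]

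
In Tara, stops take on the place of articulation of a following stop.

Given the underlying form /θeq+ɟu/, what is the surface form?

[θecɟu]

The rule targets /q/ (voiceless uvular stop), which sits before the trigger /ɟ/ (palatal).
The voiceless palatal stop is [c], so /q/ → [c].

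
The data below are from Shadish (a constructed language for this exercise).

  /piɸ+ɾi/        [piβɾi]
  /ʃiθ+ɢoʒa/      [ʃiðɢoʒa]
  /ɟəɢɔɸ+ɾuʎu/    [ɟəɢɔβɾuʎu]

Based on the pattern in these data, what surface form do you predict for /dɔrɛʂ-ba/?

[dɔrɛʐba]

The data show regressive voicing assimilation: /ɸ/ → [β] before /ɾ/; /θ/ → [ð] before /ɢ/. In each pair only voicing changes, matching the following consonant, while place and manner stay constant.
The rule targets /ʂ/ (voiceless retroflex fricative), which sits before the trigger /b/ (voiced).
Changing only its voicing to voiced gives [ʐ] — the voiced retroflex fricative.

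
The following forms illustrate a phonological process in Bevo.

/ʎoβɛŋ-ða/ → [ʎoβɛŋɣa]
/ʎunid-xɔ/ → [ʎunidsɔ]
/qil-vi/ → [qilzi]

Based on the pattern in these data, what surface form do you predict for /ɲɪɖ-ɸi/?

The data show progressive place assimilation: /ð/ → [ɣ] after /ŋ/; /x/ → [s] after /d/; /v/ → [z] after /l/. In each pair only place changes, matching the preceding consonant, while manner and voice stay constant.
The rule targets /ɸ/ (voiceless bilabial fricative), which sits after the trigger /ɖ/ (retroflex).
Changing only its place to retroflex gives [ʂ] — the voiceless retroflex fricative.

[ɲɪɖʂi]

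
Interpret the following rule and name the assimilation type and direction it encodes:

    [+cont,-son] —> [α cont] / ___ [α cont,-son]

The rule copies [cont] (continuancy) from the environment onto the target fricatives; since [±cont] encodes the stop/fricative manner contrast, the assimilating dimension is manner.
The conditioning segment sits to the right of the focus bar, meaning the trigger follows the segment that changes — regressive assimilation.

regressive manner assimilation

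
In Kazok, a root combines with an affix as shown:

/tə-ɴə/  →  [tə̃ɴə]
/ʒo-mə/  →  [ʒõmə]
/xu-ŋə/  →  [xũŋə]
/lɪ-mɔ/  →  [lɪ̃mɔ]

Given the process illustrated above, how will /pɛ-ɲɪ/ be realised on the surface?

[pɛ̃ɲɪ]

The data show regressive nasality assimilation (vowel nasalisation): /ə/ → [ə̃] before /ɴ/; /o/ → [õ] before /m/; /u/ → [ũ] before /ŋ/; /ɪ/ → [ɪ̃] before /m/ — a vowel is nasalised by an immediately following nasal consonant.
The vowel /ɛ/ is adjacent to the following nasal /ɲ/, so it acquires [+nasal] and surfaces as [ɛ̃].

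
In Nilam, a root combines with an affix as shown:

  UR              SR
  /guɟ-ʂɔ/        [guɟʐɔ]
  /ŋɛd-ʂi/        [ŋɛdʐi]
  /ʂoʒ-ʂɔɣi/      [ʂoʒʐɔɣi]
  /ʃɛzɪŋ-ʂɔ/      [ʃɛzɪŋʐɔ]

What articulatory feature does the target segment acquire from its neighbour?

The segment that alternates is /ʂ/, which surfaces as [ʐ] when adjacent to /ɟ/.
The change voiceless → voiced matches the voicing of the preceding /ɟ/, identifying this as voicing assimilation.
The same holds elsewhere in the data: /ʂ/ → [ʐ] after /d/ (voiceless → voiced, matching voiced); /ʂ/ → [ʐ] after /ʒ/ (voiceless → voiced, matching voiced); /ʂ/ → [ʐ] after /ŋ/ (voiceless → voiced, matching voiced) — only voicing changes, and always toward the preceding segment.

voicing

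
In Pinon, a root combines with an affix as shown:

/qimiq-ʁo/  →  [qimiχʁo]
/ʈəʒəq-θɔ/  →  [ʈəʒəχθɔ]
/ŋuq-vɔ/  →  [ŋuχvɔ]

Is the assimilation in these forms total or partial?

Underlying /q/ is realised as [χ] next to /ʁ/; /ʁ/ itself does not change.
The change stop → fricative matches the manner of the following /ʁ/, identifying this as manner assimilation.
Place and voice are unchanged, so the assimilation is partial, not total.
The same holds elsewhere in the data: /q/ → [χ] before /θ/ (stop → fricative, matching a fricative); /q/ → [χ] before /v/ (stop → fricative, matching a fricative) — only manner changes, and always toward the following segment.

partial assimilation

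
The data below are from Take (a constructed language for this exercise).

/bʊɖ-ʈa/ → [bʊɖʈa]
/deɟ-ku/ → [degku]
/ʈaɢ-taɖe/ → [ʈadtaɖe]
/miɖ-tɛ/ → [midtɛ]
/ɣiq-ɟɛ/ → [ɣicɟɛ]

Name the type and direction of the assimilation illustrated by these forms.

Underlying /ɟ/ is realised as [g] next to /k/; /k/ itself does not change.
/ɟ/ is palatal while /k/ is velar; the output [g] is velar, matching the trigger — so the feature that spreads is place.
Manner and voice are unchanged, so the assimilation is partial, not total.
The other alternating forms pattern the same way: /ɢ/ → [d] before /t/ (uvular → alveolar, matching alveolar); /ɖ/ → [d] before /t/ (retroflex → alveolar, matching alveolar); /q/ → [c] before /ɟ/ (uvular → palatal, matching palatal) — only place changes, and always toward the following segment.
No alternation appears in [bʊɖʈa]: there the adjacent consonants already agree in place (/ɖ/ and /ʈ/ are both retroflex), so this form is consistent with the same rule.
Since the segment that changes precedes the conditioning segment, the assimilation is regressive.

regressive place assimilation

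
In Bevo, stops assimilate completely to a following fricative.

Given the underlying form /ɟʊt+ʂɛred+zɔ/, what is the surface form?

/t/ is the segment targeted by the rule; it sits immediately before /ʂ/, so it assimilates completely and surfaces as [ʂ].
At the second juncture, /d/ likewise becomes [z] adjacent to /z/.

[ɟʊʂʂɛrezzɔ]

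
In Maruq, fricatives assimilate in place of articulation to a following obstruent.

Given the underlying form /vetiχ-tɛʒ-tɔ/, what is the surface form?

[vetistɛztɔ]

The rule targets /χ/ (voiceless uvular fricative), which sits before the trigger /t/ (alveolar).
A voiceless alveolar fricative is [s], so the surface segment is [s].
At the second juncture, /ʒ/ likewise becomes [z] adjacent to /t/.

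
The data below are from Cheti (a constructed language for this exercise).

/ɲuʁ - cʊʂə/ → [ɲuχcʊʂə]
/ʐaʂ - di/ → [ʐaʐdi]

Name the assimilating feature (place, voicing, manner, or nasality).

Comparing underlying and surface forms, /ʁ/ → [χ] is the alternation; the neighbouring /c/ is constant.
The change voiced → voiceless matches the voicing of the following /c/, identifying this as voicing assimilation.
The other alternating form patterns the same way: /ʂ/ → [ʐ] before /d/ (voiceless → voiced, matching voiced) — only voicing changes, and always toward the following segment.

voicing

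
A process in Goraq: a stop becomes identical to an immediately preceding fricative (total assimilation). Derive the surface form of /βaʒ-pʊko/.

[βaʒʒʊko]

/p/ is the segment targeted by the rule; it sits immediately after /ʒ/, so it assimilates completely and surfaces as [ʒ].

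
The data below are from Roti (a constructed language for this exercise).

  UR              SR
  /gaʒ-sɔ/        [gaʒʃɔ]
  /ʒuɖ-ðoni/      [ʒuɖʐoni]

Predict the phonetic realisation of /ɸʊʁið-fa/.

The data show progressive place assimilation: /s/ → [ʃ] after /ʒ/; /ð/ → [ʐ] after /ɖ/. In each pair only place changes, matching the preceding consonant, while manner and voice stay constant.
/f/ is a voiceless labiodental fricative. The preceding trigger /ð/ is dental, so /f/ must become dental as well.
A voiceless dental fricative is [θ], so the surface segment is [θ].

[ɸʊʁiðθa]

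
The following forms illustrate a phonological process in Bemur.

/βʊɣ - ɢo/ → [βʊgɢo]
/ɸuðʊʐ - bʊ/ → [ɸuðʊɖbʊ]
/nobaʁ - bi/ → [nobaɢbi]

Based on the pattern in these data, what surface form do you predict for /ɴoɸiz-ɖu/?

[ɴoɸidɖu]

The data show regressive manner assimilation: /ɣ/ → [g] before /ɢ/; /ʐ/ → [ɖ] before /b/; /ʁ/ → [ɢ] before /b/. In each pair only manner changes, matching the following consonant, while place and voice stay constant.
/z/ is a voiced alveolar fricative. The following trigger /ɖ/ is a stop, so /z/ must become a stop as well.
Changing only its manner to stop gives [d] — the voiced alveolar stop.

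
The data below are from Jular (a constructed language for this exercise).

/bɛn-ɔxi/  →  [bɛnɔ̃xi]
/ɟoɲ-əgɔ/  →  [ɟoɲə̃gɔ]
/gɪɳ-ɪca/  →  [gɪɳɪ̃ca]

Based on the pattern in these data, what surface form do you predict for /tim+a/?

The data show progressive nasality assimilation (vowel nasalisation): /ɔ/ → [ɔ̃] after /n/; /ə/ → [ə̃] after /ɲ/; /ɪ/ → [ɪ̃] after /ɳ/ — a vowel is nasalised by an immediately preceding nasal consonant.
/a/ sits next to the nasal /m/ and is therefore nasalised to [ã].

[timã]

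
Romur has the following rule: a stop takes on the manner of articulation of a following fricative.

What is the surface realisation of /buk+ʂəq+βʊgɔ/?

[buxʂəχβʊgɔ]

/k/ is a voiceless velar stop. The following trigger /ʂ/ is a fricative, so /k/ must become a fricative as well.
The voiceless velar fricative is [x], so /k/ → [x].
The same rule applies at the second boundary: /q/ → [χ] next to /β/.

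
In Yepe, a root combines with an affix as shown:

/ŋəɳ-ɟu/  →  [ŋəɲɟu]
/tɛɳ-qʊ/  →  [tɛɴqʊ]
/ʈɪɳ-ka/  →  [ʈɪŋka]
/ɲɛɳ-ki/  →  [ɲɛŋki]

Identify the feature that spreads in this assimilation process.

Comparing underlying and surface forms, /ɳ/ → [ɲ] is the alternation; the neighbouring /ɟ/ is constant.
/ɳ/ is retroflex while /ɟ/ is palatal; the output [ɲ] is palatal, matching the trigger — so the feature that spreads is place.
The same holds elsewhere in the data: /ɳ/ → [ɴ] before /q/ (retroflex → uvular, matching uvular); /ɳ/ → [ŋ] before /k/ (retroflex → velar, matching velar) — only place changes, and always toward the following segment.

place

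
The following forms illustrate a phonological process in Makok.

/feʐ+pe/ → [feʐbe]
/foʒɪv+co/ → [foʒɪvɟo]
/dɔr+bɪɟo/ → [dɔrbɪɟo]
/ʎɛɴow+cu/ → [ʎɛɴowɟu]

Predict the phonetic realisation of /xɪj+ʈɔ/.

[xɪjɖɔ]

The data show progressive voicing assimilation: /p/ → [b] after /ʐ/; /c/ → [ɟ] after /v/; /c/ → [ɟ] after /w/. In each pair only voicing changes, matching the preceding consonant, while place and manner stay constant.
Nothing changes in [dɔrbɪɟo]: there the adjacent consonants already agree in voicing (/b/ and /r/ are both voiced), so this form is consistent with the same rule.
/ʈ/ is a voiceless retroflex stop. The preceding trigger /j/ is voiced, so /ʈ/ must become voiced as well.
A voiced retroflex stop is [ɖ], so the surface segment is [ɖ].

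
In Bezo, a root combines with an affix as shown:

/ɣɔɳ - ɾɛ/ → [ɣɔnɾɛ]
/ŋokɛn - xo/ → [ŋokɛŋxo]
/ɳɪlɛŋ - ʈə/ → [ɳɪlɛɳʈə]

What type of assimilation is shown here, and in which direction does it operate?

Comparing underlying and surface forms, /ɳ/ → [n] is the alternation; the neighbouring /ɾ/ is constant.
/ɳ/ is retroflex while /ɾ/ is alveolar; the output [n] is alveolar, matching the trigger — so the feature that spreads is place.
Manner and voice are unchanged, so the assimilation is partial, not total.
The same holds elsewhere in the data: /n/ → [ŋ] before /x/ (alveolar → velar, matching velar); /ŋ/ → [ɳ] before /ʈ/ (velar → retroflex, matching retroflex) — only place changes, and always toward the following segment.
The trigger is the following segment, so the direction is regressive (anticipatory).

regressive place assimilation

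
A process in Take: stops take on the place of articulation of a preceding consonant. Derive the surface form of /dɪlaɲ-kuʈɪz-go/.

The rule targets /k/ (voiceless velar stop), which sits after the trigger /ɲ/ (palatal).
Changing only its place to palatal gives [c] — the voiceless palatal stop.
At the second juncture, /g/ likewise becomes [d] adjacent to /z/.

[dɪlaɲcuʈɪzdo]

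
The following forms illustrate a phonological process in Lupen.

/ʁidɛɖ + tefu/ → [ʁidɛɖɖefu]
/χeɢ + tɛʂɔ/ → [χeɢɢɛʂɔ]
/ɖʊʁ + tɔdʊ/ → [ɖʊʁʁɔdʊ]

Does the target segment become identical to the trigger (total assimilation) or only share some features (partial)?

Comparing underlying and surface forms, /t/ → [ɖ] is the alternation; the neighbouring /ɖ/ is constant.
The output [ɖ] is identical to the trigger /ɖ/ — every feature (place, manner, voicing) has been copied — so this is total assimilation.
The other forms behave the same way: /t/ → [ɢ] after /ɢ/; /t/ → [ʁ] after /ʁ/ — in each case the output is a copy of the preceding consonant.

total assimilation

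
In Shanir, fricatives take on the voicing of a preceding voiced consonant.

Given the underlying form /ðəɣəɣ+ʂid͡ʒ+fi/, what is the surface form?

[ðəɣəɣʐid͡ʒvi]

The rule targets /ʂ/ (voiceless retroflex fricative), which sits after the trigger /ɣ/ (voiced).
A voiced retroflex fricative is [ʐ], so the surface segment is [ʐ].
At the second juncture, /f/ likewise becomes [v] adjacent to /d͡ʒ/.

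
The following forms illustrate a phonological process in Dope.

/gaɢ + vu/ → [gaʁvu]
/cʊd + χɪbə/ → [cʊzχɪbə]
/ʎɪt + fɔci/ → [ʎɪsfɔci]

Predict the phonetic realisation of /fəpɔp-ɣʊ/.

The data show regressive manner assimilation: /ɢ/ → [ʁ] before /v/; /d/ → [z] before /χ/; /t/ → [s] before /f/. In each pair only manner changes, matching the following consonant, while place and voice stay constant.
/p/ is a voiceless bilabial stop. The following trigger /ɣ/ is a fricative, so /p/ must become a fricative as well.
Changing only its manner to fricative gives [ɸ] — the voiceless bilabial fricative.

[fəpɔɸɣʊ]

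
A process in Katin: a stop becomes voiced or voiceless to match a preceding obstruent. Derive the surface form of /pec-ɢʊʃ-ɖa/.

/ɢ/ is a voiced uvular stop. The preceding trigger /c/ is voiceless, so /ɢ/ must become voiceless as well.
A voiceless uvular stop is [q], so the surface segment is [q].
The same rule applies at the second boundary: /ɖ/ → [ʈ] next to /ʃ/.

[pecqʊʃʈa]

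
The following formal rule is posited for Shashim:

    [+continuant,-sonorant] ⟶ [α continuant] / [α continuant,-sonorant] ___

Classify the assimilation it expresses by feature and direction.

progressive manner assimilation

The rule copies [continuant] (continuancy) from the environment onto the target fricatives; since [±continuant] encodes the stop/fricative manner contrast, the assimilating dimension is manner.
Since the environment is written before the underscore, the trigger precedes the target; the direction is progressive.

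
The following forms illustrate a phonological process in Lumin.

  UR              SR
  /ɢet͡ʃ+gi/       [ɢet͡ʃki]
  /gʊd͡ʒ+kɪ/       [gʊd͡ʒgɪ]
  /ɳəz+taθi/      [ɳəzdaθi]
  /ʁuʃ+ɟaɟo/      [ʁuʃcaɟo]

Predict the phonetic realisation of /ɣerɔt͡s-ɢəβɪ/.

The data show progressive voicing assimilation: /g/ → [k] after /t͡ʃ/; /k/ → [g] after /d͡ʒ/; /t/ → [d] after /z/; /ɟ/ → [c] after /ʃ/. In each pair only voicing changes, matching the preceding consonant, while place and manner stay constant.
The rule targets /ɢ/ (voiced uvular stop), which sits after the trigger /t͡s/ (voiceless).
A voiceless uvular stop is [q], so the surface segment is [q].

[ɣerɔt͡sqəβɪ]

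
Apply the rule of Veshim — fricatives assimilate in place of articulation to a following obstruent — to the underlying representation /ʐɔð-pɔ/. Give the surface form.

[ʐɔβpɔ]

/ð/ is a voiced dental fricative. The following trigger /p/ is bilabial, so /ð/ must become bilabial as well.
The voiced bilabial fricative is [β], so /ð/ → [β].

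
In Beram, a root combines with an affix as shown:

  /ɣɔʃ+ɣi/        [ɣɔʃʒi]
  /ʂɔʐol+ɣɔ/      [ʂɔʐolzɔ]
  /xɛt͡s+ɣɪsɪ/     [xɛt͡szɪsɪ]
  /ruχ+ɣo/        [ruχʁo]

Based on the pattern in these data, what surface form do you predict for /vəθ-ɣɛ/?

The data show progressive place assimilation: /ɣ/ → [ʒ] after /ʃ/; /ɣ/ → [z] after /l/; /ɣ/ → [z] after /t͡s/; /ɣ/ → [ʁ] after /χ/. In each pair only place changes, matching the preceding consonant, while manner and voice stay constant.
/ɣ/ is a voiced velar fricative. The preceding trigger /θ/ is dental, so /ɣ/ must become dental as well.
The voiced dental fricative is [ð], so /ɣ/ → [ð].

[vəθðɛ]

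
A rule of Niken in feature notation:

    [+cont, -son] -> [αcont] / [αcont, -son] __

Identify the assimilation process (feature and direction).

progressive manner assimilation

The shared variable α links the value of [cont] on the target to that of the neighbouring obstruent. [cont] distinguishes stops from fricatives — a manner-of-articulation feature — so this is manner assimilation.
Since the environment is written before the underscore, the trigger precedes the target; the direction is progressive.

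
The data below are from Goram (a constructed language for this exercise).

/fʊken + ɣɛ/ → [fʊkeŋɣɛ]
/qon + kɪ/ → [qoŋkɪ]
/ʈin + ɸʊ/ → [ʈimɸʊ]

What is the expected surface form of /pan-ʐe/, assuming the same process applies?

[paɳʐe]

The data show regressive place assimilation: /n/ → [ŋ] before /ɣ/; /n/ → [ŋ] before /k/; /n/ → [m] before /ɸ/. In each pair only place changes, matching the following consonant, while manner and voice stay constant.
The rule targets /n/ (voiced alveolar nasal), which sits before the trigger /ʐ/ (retroflex).
A voiced retroflex nasal is [ɳ], so the surface segment is [ɳ].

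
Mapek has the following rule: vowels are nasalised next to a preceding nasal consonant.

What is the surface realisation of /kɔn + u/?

[kɔnũ]

The vowel /u/ is adjacent to the preceding nasal /n/, so it acquires [+nasal] and surfaces as [ũ].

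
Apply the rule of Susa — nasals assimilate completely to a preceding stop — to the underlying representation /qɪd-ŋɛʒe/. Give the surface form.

[qɪddɛʒe]

/ŋ/ is the segment targeted by the rule; it sits immediately after /d/, so it assimilates completely and surfaces as [d].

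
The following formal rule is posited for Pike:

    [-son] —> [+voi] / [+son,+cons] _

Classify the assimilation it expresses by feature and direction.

The structural change is [+voi], and the conditioning segment [+son,+cons] (a sonorant consonant) is itself voiced, so the target comes to share the voicing of its neighbour — voicing assimilation.
The conditioning segment sits to the left of the focus bar, meaning the trigger precedes the segment that changes — progressive assimilation.

progressive voicing assimilation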